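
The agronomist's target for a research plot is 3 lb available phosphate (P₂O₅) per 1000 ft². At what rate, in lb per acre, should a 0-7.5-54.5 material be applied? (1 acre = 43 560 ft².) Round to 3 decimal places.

Product per 1000 ft² = 3 / 7.5% = 40 lb.
Convert to per acre: 40 × 43.56 = 1742.4 lb.

1742.400 lb of product per acre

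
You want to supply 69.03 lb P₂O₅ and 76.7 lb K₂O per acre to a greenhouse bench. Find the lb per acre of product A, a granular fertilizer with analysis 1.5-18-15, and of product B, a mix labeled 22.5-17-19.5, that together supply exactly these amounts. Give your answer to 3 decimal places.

Let a = lb of product A, b = lb of product B (per acre).
P₂O₅: 0.18·a + 0.17·b = 69.03
K₂O: 0.15·a + 0.195·b = 76.7
Eliminate b: (row1) − 0.17/0.195·(row2) → 0.0492308·a = 2.16333, so a = 43.9427.
Then b = (76.7 − 0.15·43.9427) / 0.195 = 359.5312.

43.943 lb product A, 359.531 lb product B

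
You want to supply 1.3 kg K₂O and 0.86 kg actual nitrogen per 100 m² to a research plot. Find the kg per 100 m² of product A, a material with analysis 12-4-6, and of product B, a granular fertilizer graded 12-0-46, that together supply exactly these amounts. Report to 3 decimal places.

4.992 kg product A, 2.175 kg product B

With a, b = kg per 100 m² of product A and product B:
K₂O: 0.06·a + 0.46·b = 1.3
N: 0.12·a + 0.12·b = 0.86
Eliminate b: (row1) − 0.46/0.12·(row2) → -0.4·a = -1.99667, so a = 4.99167.
Then b = (0.86 − 0.12·4.99167) / 0.12 = 2.175.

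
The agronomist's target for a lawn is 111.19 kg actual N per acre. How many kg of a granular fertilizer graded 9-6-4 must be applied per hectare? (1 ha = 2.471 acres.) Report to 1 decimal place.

3052.8 kg of product per hectare

Product per acre = 111.19 / 9% = 1235.44 kg.
Convert to per hectare: 1235.44 × 2.471 = 3052.78 kg.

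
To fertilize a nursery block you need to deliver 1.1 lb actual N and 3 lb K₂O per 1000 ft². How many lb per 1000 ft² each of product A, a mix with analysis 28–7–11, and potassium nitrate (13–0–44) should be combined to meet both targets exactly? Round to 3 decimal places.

With a, b = lb per 1000 ft² of product A and potassium nitrate:
N: 0.28·a + 0.13·b = 1.1
K₂O: 0.11·a + 0.44·b = 3
From row1: a = (1.1 − 0.13·b) / 0.28.
Into row2: 0.11·(1.1 − 0.13·b)/0.28 + 0.44·b = 3 → b = 6.60239, a = 0.863177.

0.863 lb product A, 6.602 lb potassium nitrate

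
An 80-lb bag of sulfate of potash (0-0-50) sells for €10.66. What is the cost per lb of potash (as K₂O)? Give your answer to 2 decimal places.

K₂O in bag = 80 × 50% = 40 lb.
Cost per lb K₂O = €10.66 / 40 = €0.2665.

€0.27 per lb K₂O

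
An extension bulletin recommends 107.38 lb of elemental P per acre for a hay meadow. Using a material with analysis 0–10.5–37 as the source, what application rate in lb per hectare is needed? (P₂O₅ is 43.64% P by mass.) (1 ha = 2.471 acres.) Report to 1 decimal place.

As P₂O₅: 107.38 / 0.4364 = 246.059 lb per acre.
Product per acre = 246.059 / 10.5% = 2343.42 lb.
Convert to per hectare: 2343.42 × 2.471 = 5790.58 lb.

5790.6 lb of product per hectare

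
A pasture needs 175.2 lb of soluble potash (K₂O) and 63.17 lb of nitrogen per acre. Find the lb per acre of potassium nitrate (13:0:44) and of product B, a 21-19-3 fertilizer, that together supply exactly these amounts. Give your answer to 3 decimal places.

394.315 lb potassium nitrate, 56.710 lb product B

Let a = lb of potassium nitrate, b = lb of product B (per acre).
K₂O: 0.44·a + 0.03·b = 175.2
N: 0.13·a + 0.21·b = 63.17
From row1: a = (175.2 − 0.03·b) / 0.44.
Into row2: 0.13·(175.2 − 0.03·b)/0.44 + 0.21·b = 63.17 → b = 56.7096, a = 394.3153.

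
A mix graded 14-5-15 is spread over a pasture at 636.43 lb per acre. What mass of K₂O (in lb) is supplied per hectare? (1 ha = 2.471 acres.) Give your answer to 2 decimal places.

K₂O per acre = 636.43 × 15% = 95.4645 lb.
Convert to per hectare: 95.4645 × 2.471 = 235.893 lb.

235.89 lb K₂O per hectare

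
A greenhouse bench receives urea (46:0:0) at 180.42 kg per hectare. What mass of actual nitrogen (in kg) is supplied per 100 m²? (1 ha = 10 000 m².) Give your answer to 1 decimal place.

0.8 kg N per hundred sq m

nitrogen per hectare = 180.42 × 46% = 82.9932 kg.
Convert to per 100 m²: 82.9932 × 0.01 = 0.829932 kg.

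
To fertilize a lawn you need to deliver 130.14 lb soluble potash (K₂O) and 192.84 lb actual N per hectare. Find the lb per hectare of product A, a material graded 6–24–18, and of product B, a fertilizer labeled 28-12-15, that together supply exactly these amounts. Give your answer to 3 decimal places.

181.478 lb product A, 649.826 lb product B

Let a = lb of product A, b = lb of product B (per hectare).
K₂O: 0.18·a + 0.15·b = 130.14
N: 0.06·a + 0.28·b = 192.84
Solving simultaneously: a = 181.4783, b = 649.8261.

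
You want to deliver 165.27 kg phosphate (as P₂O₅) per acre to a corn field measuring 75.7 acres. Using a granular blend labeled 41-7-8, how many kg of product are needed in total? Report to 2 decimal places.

Product per acre = 165.27 / 7% = 2361 kg.
Total product = 2361 × 75.7 = 178727.7 kg.

178727.70 kg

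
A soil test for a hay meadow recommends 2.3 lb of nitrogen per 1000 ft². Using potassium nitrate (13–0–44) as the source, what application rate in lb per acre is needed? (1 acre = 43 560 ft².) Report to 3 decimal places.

770.677 lb of product per acre

Product per 1000 ft² = 2.3 / 13% = 17.6923 lb.
Convert to per acre: 17.6923 × 43.56 = 770.6769 lb.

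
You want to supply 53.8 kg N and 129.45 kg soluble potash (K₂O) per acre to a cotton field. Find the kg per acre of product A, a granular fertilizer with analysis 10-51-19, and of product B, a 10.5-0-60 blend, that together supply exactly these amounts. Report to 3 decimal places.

466.610 kg product A, 67.990 kg product B

With a, b = kg per acre of product A and product B:
N: 0.1·a + 0.105·b = 53.8
K₂O: 0.19·a + 0.6·b = 129.45
From row1: a = (53.8 − 0.105·b) / 0.1.
Into row2: 0.19·(53.8 − 0.105·b)/0.1 + 0.6·b = 129.45 → b = 67.99001, a = 466.61049.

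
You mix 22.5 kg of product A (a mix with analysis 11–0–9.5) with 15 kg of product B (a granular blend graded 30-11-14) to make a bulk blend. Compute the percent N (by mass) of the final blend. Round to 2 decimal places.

18.60% N

Total mass = 22.5 + 15 = 37.5 kg.
N mass = 11%×22.5 + 30%×15 = 6.975 kg.
% N = 6.975 / 37.5 = 18.6%.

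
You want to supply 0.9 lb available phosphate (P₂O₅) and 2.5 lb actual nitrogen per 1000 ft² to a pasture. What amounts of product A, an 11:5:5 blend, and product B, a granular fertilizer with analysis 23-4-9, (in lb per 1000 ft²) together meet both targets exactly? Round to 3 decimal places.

15.070 lb product A, 3.662 lb product B

Let a = lb of product A, b = lb of product B (per 1000 ft²).
P₂O₅: 0.05·a + 0.04·b = 0.9
N: 0.11·a + 0.23·b = 2.5
Solving simultaneously: a = 15.0704, b = 3.66197.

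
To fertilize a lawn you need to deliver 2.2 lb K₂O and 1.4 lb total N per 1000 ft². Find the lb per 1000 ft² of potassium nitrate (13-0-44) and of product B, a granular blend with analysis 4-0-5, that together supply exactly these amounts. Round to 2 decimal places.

1.62 lb potassium nitrate, 29.73 lb product B

With a, b = lb per 1000 ft² of potassium nitrate and product B:
K₂O: 0.44·a + 0.05·b = 2.2
N: 0.13·a + 0.04·b = 1.4
From row1: a = (2.2 − 0.05·b) / 0.44.
Into row2: 0.13·(2.2 − 0.05·b)/0.44 + 0.04·b = 1.4 → b = 29.7297, a = 1.62162.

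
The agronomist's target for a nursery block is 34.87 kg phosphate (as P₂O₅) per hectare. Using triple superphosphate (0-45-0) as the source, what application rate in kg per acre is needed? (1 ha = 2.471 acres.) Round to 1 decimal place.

31.4 kg of product per acre

Product per hectare = 34.87 / 45% = 77.4889 kg.
Convert to per acre: 77.4889 × 0.404694 = 31.3593 kg.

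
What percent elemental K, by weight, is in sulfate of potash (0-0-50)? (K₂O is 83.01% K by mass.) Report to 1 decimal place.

41.5% K

%K = 50 × 0.8301 = 41.505%.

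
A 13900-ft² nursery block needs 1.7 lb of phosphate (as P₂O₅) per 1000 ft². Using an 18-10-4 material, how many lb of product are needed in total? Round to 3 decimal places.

Product per 1000 ft² = 1.7 / 10% = 17 lb.
Total product = 17 × 13900 / 1000 = 236.3 lb.

236.300 lb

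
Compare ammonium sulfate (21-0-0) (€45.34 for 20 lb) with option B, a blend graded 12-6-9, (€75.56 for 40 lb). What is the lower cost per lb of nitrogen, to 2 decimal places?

ammonium sulfate: N per bag = 20 × 21% = 4.2 lb; cost = 45.34 / 4.2 = €10.7952/lb N.
option B: N per bag = 40 × 12% = 4.8 lb; cost = 75.56 / 4.8 = €15.7417/lb N.
ammonium sulfate is cheaper.

€10.80 per lb N (ammonium sulfate)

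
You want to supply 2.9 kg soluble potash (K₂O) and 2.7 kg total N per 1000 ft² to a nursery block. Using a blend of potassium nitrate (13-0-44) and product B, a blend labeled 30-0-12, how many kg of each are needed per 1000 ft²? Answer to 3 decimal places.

4.691 kg potassium nitrate, 6.967 kg product B

Per-1000 ft² balance (a = potassium nitrate, b = product B):
K₂O: 0.44·a + 0.12·b = 2.9
N: 0.13·a + 0.3·b = 2.7
Eliminate a: (row1) − 0.44/0.13·(row2) → -0.895385·b = -6.23846, so b = 6.96735.
Back-substitute: a = (2.9 − 0.12·6.96735) / 0.44 = 4.69072.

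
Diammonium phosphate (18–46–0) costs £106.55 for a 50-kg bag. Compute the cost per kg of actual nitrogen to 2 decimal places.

£11.84 per kg N

N in bag = 50 × 18% = 9 kg.
Cost per kg N = £106.55 / 9 = £11.8389.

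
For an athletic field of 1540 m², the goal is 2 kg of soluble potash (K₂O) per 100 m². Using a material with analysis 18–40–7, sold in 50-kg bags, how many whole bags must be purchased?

9 bags

Product per 100 m² = 2 / 7% = 28.5714 kg.
Total product = 28.5714 × 1540 / 100 = 440 kg.
Bags = ⌈440 / 50⌉ = 9.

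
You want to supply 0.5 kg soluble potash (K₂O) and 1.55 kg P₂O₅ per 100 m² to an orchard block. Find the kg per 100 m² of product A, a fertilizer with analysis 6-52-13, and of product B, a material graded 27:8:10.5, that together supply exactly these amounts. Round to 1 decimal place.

2.8 kg product A, 1.3 kg product B

Per-100 m² balance (a = product A, b = product B):
K₂O: 0.13·a + 0.105·b = 0.5
P₂O₅: 0.52·a + 0.08·b = 1.55
From row1: a = (0.5 − 0.105·b) / 0.13.
Into row2: 0.52·(0.5 − 0.105·b)/0.13 + 0.08·b = 1.55 → b = 1.32353, a = 2.77715.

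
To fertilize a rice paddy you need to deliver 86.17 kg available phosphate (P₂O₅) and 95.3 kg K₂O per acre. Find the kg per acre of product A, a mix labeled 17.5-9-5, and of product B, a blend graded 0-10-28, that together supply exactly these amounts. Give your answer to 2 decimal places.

722.65 kg product A, 211.31 kg product B

With a, b = kg per acre of product A and product B:
P₂O₅: 0.09·a + 0.1·b = 86.17
K₂O: 0.05·a + 0.28·b = 95.3
From row1: a = (86.17 − 0.1·b) / 0.09.
Into row2: 0.05·(86.17 − 0.1·b)/0.09 + 0.28·b = 95.3 → b = 211.312, a = 722.653.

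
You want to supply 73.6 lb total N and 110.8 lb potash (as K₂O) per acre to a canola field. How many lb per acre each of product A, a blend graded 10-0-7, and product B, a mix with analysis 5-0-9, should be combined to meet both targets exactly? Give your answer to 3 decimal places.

Per-acre balance (a = product A, b = product B):
N: 0.1·a + 0.05·b = 73.6
K₂O: 0.07·a + 0.09·b = 110.8
From row1: a = (73.6 − 0.05·b) / 0.1.
Into row2: 0.07·(73.6 − 0.05·b)/0.1 + 0.09·b = 110.8 → b = 1077.8182, a = 197.0909.

197.091 lb product A, 1077.818 lb product B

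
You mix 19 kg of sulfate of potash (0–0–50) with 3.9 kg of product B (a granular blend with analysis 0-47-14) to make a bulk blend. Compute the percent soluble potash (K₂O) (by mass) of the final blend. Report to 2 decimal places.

43.87% K₂O

Total mass = 19 + 3.9 = 22.9 kg.
K₂O mass = 50%×19 + 14%×3.9 = 10.046 kg.
% K₂O = 10.046 / 22.9 = 43.869%.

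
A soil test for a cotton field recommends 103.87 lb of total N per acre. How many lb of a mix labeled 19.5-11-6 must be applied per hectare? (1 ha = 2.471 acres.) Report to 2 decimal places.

Product per acre = 103.87 / 19.5% = 532.667 lb.
Convert to per hectare: 532.667 × 2.471 = 1316.219 lb.

1316.22 lb of product per hectare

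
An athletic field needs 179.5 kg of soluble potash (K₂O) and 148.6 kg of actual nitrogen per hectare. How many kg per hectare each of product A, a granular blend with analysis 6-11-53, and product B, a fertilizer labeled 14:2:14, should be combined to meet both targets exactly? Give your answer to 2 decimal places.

65.74 kg product A, 1033.25 kg product B

Per-hectare balance (a = product A, b = product B):
K₂O: 0.53·a + 0.14·b = 179.5
N: 0.06·a + 0.14·b = 148.6
Eliminate b: (row1) − 0.14/0.14·(row2) → 0.47·a = 30.9, so a = 65.7447.
Then b = (148.6 − 0.06·65.7447) / 0.14 = 1033.252.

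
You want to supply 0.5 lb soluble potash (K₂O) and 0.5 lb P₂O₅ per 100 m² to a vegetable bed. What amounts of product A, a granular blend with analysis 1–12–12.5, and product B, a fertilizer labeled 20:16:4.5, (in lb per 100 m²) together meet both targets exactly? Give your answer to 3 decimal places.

Let a = lb of product A, b = lb of product B (per 100 m²).
K₂O: 0.125·a + 0.045·b = 0.5
P₂O₅: 0.12·a + 0.16·b = 0.5
Eliminate b: (row1) − 0.045/0.16·(row2) → 0.09125·a = 0.359375, so a = 3.93836.
Then b = (0.5 − 0.12·3.93836) / 0.16 = 0.171233.

3.938 lb product A, 0.171 lb product B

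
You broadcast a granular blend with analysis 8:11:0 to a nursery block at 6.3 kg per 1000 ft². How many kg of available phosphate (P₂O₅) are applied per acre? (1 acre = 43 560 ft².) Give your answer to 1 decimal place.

P₂O₅ per 1000 ft² = 6.3 × 11% = 0.693 kg.
Convert to per acre: 0.693 × 43.56 = 30.1871 kg.

30.2 kg P₂O₅ per acre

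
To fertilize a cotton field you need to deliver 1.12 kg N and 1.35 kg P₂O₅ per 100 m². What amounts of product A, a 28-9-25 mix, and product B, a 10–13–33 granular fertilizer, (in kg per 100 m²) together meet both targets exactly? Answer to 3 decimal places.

0.387 kg product A, 10.117 kg product B

Let a = kg of product A, b = kg of product B (per 100 m²).
N: 0.28·a + 0.1·b = 1.12
P₂O₅: 0.09·a + 0.13·b = 1.35
From row1: a = (1.12 − 0.1·b) / 0.28.
Into row2: 0.09·(1.12 − 0.1·b)/0.28 + 0.13·b = 1.35 → b = 10.1168, a = 0.386861.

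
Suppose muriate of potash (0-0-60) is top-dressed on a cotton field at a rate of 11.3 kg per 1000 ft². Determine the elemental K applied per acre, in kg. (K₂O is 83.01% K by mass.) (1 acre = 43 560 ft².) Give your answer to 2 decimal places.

K₂O per 1000 ft² = 11.3 × 60% = 6.78 kg.
Elemental K = 6.78 × 0.8301 = 5.62808 kg per 1000 ft².
Convert to per acre: 5.62808 × 43.56 = 245.159 kg.

245.16 kg K per acre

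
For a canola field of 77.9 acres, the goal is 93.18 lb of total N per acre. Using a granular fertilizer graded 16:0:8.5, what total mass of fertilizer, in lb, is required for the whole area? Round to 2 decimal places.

45367.01 lb

Product per acre = 93.18 / 16% = 582.375 lb.
Total product = 582.375 × 77.9 = 45367.013 lb.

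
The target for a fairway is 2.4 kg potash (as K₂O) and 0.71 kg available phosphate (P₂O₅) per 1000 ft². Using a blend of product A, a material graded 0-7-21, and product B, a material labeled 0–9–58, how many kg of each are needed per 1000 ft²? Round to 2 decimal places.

9.02 kg product A, 0.87 kg product B

With a, b = kg per 1000 ft² of product A and product B:
K₂O: 0.21·a + 0.58·b = 2.4
P₂O₅: 0.07·a + 0.09·b = 0.71
Solving simultaneously: a = 9.02304, b = 0.870968.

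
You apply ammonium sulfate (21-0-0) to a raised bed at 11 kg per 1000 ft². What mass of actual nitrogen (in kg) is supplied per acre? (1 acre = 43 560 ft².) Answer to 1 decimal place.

100.6 kg N per acre

nitrogen per 1000 ft² = 11 × 21% = 2.31 kg.
Convert to per acre: 2.31 × 43.56 = 100.624 kg.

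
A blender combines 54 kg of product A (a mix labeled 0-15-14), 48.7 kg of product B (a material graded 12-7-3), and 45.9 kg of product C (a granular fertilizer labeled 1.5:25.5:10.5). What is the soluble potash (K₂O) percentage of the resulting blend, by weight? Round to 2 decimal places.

Total mass = 54 + 48.7 + 45.9 = 148.6 kg.
K₂O mass = 14%×54 + 3%×48.7 + 10.5%×45.9 = 13.8405 kg.
% K₂O = 13.8405 / 148.6 = 9.31393%.

9.31% K₂O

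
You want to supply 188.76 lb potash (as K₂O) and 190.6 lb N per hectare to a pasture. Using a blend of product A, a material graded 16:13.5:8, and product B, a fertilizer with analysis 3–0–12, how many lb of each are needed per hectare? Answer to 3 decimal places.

1024.357 lb product A, 890.095 lb product B

With a, b = lb per hectare of product A and product B:
K₂O: 0.08·a + 0.12·b = 188.76
N: 0.16·a + 0.03·b = 190.6
From row1: a = (188.76 − 0.12·b) / 0.08.
Into row2: 0.16·(188.76 − 0.12·b)/0.08 + 0.03·b = 190.6 → b = 890.0952, a = 1024.3571.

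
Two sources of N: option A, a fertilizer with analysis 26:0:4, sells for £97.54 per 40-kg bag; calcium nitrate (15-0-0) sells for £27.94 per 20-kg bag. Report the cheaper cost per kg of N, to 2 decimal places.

option A: N per bag = 40 × 26% = 10.4 kg; cost = 97.54 / 10.4 = £9.3788/kg N.
calcium nitrate: N per bag = 20 × 15% = 3 kg; cost = 27.94 / 3 = £9.3133/kg N.
calcium nitrate is cheaper.

£9.31 per kg N (calcium nitrate)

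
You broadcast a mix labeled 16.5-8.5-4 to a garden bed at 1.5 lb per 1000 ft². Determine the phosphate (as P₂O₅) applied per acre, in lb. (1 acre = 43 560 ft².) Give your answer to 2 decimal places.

5.55 lb P₂O₅ per acre

P₂O₅ per 1000 ft² = 1.5 × 8.5% = 0.1275 lb.
Convert to per acre: 0.1275 × 43.56 = 5.5539 lb.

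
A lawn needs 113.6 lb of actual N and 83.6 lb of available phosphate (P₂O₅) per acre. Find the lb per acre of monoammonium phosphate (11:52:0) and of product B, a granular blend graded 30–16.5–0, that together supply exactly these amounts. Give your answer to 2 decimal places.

45.96 lb monoammonium phosphate, 361.81 lb product B

Let a = lb of monoammonium phosphate, b = lb of product B (per acre).
N: 0.11·a + 0.3·b = 113.6
P₂O₅: 0.52·a + 0.165·b = 83.6
Solving simultaneously: a = 45.963, b = 361.814.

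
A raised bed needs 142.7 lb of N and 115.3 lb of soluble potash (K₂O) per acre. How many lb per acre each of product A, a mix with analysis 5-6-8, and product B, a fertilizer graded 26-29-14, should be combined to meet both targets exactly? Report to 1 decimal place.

724.6 lb product A, 409.5 lb product B

Let a = lb of product A, b = lb of product B (per acre).
N: 0.05·a + 0.26·b = 142.7
K₂O: 0.08·a + 0.14·b = 115.3
From row1: a = (142.7 − 0.26·b) / 0.05.
Into row2: 0.08·(142.7 − 0.26·b)/0.05 + 0.14·b = 115.3 → b = 409.493, a = 724.638.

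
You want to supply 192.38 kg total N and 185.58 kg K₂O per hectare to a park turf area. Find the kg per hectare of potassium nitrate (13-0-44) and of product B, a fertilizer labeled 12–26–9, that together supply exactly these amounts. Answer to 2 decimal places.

With a, b = kg per hectare of potassium nitrate and product B:
N: 0.13·a + 0.12·b = 192.38
K₂O: 0.44·a + 0.09·b = 185.58
Eliminate b: (row1) − 0.12/0.09·(row2) → -0.456667·a = -55.06, so a = 120.569.
Then b = (185.58 − 0.44·120.569) / 0.09 = 1472.5499.

120.57 kg potassium nitrate, 1472.55 kg product B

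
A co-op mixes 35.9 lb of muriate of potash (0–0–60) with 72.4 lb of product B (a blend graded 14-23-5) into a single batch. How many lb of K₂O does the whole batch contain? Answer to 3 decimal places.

25.160 lb K₂O

K₂O mass = 60%×35.9 + 5%×72.4 = 25.16 lb.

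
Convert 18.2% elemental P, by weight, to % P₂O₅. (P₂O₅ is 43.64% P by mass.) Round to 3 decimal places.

%P₂O₅ = 18.2 / 0.4364 = 41.7049%.

41.705% P₂O₅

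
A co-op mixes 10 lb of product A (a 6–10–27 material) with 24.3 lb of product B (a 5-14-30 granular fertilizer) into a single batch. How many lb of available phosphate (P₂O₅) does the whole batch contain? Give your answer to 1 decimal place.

4.4 lb P₂O₅

P₂O₅ mass = 10%×10 + 14%×24.3 = 4.402 lb.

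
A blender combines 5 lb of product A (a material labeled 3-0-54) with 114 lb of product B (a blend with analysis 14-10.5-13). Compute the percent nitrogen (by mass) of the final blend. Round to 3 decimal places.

Total mass = 5 + 114 = 119 lb.
N mass = 3%×5 + 14%×114 = 16.11 lb.
% N = 16.11 / 119 = 13.5378%.

13.538% N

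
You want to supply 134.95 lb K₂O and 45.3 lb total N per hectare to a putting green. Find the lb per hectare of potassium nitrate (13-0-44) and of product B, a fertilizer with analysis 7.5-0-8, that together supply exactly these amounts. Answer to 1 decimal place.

Per-hectare balance (a = potassium nitrate, b = product B):
K₂O: 0.44·a + 0.08·b = 134.95
N: 0.13·a + 0.075·b = 45.3
From row1: a = (134.95 − 0.08·b) / 0.44.
Into row2: 0.13·(134.95 − 0.08·b)/0.44 + 0.075·b = 45.3 → b = 105.686, a = 287.489.

287.5 lb potassium nitrate, 105.7 lb product B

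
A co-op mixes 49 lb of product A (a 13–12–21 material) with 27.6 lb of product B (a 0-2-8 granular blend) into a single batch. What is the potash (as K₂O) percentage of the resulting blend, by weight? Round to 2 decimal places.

16.32% K₂O

Total mass = 49 + 27.6 = 76.6 lb.
K₂O mass = 21%×49 + 8%×27.6 = 12.498 lb.
% K₂O = 12.498 / 76.6 = 16.3159%.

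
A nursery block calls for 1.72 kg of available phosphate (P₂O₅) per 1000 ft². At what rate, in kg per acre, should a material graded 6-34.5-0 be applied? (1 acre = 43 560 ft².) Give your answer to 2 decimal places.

217.17 kg of product per acre

Product per 1000 ft² = 1.72 / 34.5% = 4.98551 kg.
Convert to per acre: 4.98551 × 43.56 = 217.169 kg.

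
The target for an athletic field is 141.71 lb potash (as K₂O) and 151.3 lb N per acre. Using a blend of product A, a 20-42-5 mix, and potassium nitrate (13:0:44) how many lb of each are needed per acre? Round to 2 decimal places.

590.79 lb product A, 254.93 lb potassium nitrate

Per-acre balance (a = product A, b = potassium nitrate):
K₂O: 0.05·a + 0.44·b = 141.71
N: 0.2·a + 0.13·b = 151.3
Eliminate b: (row1) − 0.44/0.13·(row2) → -0.626923·a = -370.382, so a = 590.794.
Then b = (151.3 − 0.2·590.794) / 0.13 = 254.933.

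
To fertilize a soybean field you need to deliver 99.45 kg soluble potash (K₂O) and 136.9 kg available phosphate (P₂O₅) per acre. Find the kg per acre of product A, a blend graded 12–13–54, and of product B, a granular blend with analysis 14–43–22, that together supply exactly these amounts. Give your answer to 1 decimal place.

With a, b = kg per acre of product A and product B:
K₂O: 0.54·a + 0.22·b = 99.45
P₂O₅: 0.13·a + 0.43·b = 136.9
From row1: a = (99.45 − 0.22·b) / 0.54.
Into row2: 0.13·(99.45 − 0.22·b)/0.54 + 0.43·b = 136.9 → b = 299.595, a = 62.1095.

62.1 kg product A, 299.6 kg product B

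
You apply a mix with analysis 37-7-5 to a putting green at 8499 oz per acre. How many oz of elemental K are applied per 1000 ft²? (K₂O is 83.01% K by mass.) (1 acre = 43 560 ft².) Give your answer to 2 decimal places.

K₂O per acre = 8499 × 5% = 424.95 oz.
Elemental K = 424.95 × 0.8301 = 352.751 oz per acre.
Convert to per 1000 ft²: 352.751 × 0.0229568 = 8.09805 oz.

8.10 oz K per thousand sq ft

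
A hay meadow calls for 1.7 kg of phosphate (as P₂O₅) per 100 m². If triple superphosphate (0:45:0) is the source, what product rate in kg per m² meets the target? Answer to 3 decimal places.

0.038 kg of product per sq m

Product per 100 m² = 1.7 / 45% = 3.77778 kg.
Convert to per m²: 3.77778 × 0.01 = 0.0377778 kg.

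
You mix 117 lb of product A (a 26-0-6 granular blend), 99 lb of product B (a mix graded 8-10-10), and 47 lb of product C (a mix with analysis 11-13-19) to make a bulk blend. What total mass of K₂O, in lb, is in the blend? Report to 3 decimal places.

K₂O mass = 6%×117 + 10%×99 + 19%×47 = 25.85 lb.

25.850 lb K₂O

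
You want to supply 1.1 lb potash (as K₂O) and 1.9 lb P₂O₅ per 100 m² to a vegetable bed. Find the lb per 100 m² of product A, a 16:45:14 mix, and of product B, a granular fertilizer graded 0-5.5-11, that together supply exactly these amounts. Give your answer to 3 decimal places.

Per-100 m² balance (a = product A, b = product B):
K₂O: 0.14·a + 0.11·b = 1.1
P₂O₅: 0.45·a + 0.055·b = 1.9
Solving simultaneously: a = 3.55263, b = 5.47847.

3.553 lb product A, 5.478 lb product B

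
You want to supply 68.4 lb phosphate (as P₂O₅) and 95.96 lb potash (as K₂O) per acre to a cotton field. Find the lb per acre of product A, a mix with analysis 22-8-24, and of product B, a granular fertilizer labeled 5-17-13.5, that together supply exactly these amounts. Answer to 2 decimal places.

235.97 lb product A, 291.31 lb product B

Per-acre balance (a = product A, b = product B):
P₂O₅: 0.08·a + 0.17·b = 68.4
K₂O: 0.24·a + 0.135·b = 95.96
Eliminate b: (row1) − 0.17/0.135·(row2) → -0.222222·a = -52.4385, so a = 235.973.
Then b = (95.96 − 0.24·235.973) / 0.135 = 291.307.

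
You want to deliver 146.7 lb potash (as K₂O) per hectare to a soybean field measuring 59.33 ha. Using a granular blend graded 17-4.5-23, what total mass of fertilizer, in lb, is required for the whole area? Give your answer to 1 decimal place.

Product per hectare = 146.7 / 23% = 637.826 lb.
Total product = 637.826 × 59.33 = 37842.22 lb.

37842.2 lb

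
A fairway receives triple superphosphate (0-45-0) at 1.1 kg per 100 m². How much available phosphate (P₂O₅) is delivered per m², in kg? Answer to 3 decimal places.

P₂O₅ per 100 m² = 1.1 × 45% = 0.495 kg.
Convert to per m²: 0.495 × 0.01 = 0.00495 kg.

0.005 kg P₂O₅ per sq m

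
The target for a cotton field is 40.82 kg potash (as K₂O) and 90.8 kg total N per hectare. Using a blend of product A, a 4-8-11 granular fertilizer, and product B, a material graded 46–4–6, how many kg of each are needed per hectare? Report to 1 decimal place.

Per-hectare balance (a = product A, b = product B):
K₂O: 0.11·a + 0.06·b = 40.82
N: 0.04·a + 0.46·b = 90.8
Eliminate b: (row1) − 0.06/0.46·(row2) → 0.104783·a = 28.9765, so a = 276.539.
Then b = (90.8 − 0.04·276.539) / 0.46 = 173.344.

276.5 kg product A, 173.3 kg product B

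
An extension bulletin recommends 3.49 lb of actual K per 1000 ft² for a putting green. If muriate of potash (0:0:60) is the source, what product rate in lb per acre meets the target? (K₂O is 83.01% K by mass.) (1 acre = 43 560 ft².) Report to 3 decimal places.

305.233 lb of product per acre

As K₂O: 3.49 / 0.8301 = 4.20431 lb per 1000 ft².
Product per 1000 ft² = 4.20431 / 60% = 7.00719 lb.
Convert to per acre: 7.00719 × 43.56 = 305.2331 lb.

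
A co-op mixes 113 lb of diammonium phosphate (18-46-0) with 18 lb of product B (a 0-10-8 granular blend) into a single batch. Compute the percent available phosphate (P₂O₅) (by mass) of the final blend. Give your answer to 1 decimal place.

Total mass = 113 + 18 = 131 lb.
P₂O₅ mass = 46%×113 + 10%×18 = 53.78 lb.
% P₂O₅ = 53.78 / 131 = 41.0534%.

41.1% P₂O₅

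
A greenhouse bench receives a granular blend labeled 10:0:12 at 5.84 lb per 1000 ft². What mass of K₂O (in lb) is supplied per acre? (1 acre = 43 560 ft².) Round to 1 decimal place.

30.5 lb K₂O per acre

K₂O per 1000 ft² = 5.84 × 12% = 0.7008 lb.
Convert to per acre: 0.7008 × 43.56 = 30.5268 lb.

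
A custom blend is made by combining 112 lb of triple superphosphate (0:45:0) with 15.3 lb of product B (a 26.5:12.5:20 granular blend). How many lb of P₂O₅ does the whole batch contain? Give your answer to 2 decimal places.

P₂O₅ mass = 45%×112 + 12.5%×15.3 = 52.3125 lb.

52.31 lb P₂O₅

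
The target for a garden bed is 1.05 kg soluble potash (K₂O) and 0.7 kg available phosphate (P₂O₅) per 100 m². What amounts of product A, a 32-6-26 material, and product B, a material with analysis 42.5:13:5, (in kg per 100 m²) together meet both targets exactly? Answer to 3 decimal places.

3.295 kg product A, 3.864 kg product B

With a, b = kg per 100 m² of product A and product B:
K₂O: 0.26·a + 0.05·b = 1.05
P₂O₅: 0.06·a + 0.13·b = 0.7
Eliminate b: (row1) − 0.05/0.13·(row2) → 0.236923·a = 0.780769, so a = 3.29545.
Then b = (0.7 − 0.06·3.29545) / 0.13 = 3.86364.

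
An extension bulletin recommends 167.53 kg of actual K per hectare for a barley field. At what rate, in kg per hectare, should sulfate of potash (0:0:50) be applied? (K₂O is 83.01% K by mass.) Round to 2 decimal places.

403.64 kg of product per hectare

As K₂O: 167.53 / 0.8301 = 201.819 kg per hectare.
Product per hectare = 201.819 / 50% = 403.638 kg.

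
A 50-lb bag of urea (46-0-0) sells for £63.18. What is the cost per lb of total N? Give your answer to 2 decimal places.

N in bag = 50 × 46% = 23 lb.
Cost per lb N = £63.18 / 23 = £2.7470.

£2.75 per lb N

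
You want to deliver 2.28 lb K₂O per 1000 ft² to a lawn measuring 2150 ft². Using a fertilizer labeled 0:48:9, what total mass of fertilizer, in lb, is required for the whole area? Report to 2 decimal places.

54.47 lb

Product per 1000 ft² = 2.28 / 9% = 25.3333 lb.
Total product = 25.3333 × 2150 / 1000 = 54.4667 lb.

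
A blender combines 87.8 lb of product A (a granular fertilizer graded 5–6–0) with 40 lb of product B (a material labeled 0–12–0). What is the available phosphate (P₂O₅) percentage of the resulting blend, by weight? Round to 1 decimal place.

Total mass = 87.8 + 40 = 127.8 lb.
P₂O₅ mass = 6%×87.8 + 12%×40 = 10.068 lb.
% P₂O₅ = 10.068 / 127.8 = 7.87793%.

7.9% P₂O₅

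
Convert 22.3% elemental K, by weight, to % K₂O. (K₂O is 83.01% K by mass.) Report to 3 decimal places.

%K₂O = 22.3 / 0.8301 = 26.8642%.

26.864% K₂O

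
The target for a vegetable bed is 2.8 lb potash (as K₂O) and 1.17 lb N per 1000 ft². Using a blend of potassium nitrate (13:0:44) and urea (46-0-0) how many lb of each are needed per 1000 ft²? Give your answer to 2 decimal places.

Let a = lb of potassium nitrate, b = lb of urea (per 1000 ft²).
K₂O: 0.44·a + 0·b = 2.8
N: 0.13·a + 0.46·b = 1.17
Solving simultaneously: a = 6.36364, b = 0.745059.

6.36 lb potassium nitrate, 0.75 lb urea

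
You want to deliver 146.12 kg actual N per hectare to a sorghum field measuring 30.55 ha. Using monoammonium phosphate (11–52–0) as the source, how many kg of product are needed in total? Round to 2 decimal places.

40581.51 kg

Product per hectare = 146.12 / 11% = 1328.36 kg.
Total product = 1328.36 × 30.55 = 40581.509 kg.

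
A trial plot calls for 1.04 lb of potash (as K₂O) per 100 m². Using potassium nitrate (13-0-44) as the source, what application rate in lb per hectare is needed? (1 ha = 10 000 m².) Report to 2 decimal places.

Product per 100 m² = 1.04 / 44% = 2.36364 lb.
Convert to per hectare: 2.36364 × 100 = 236.364 lb.

236.36 lb of product per hectare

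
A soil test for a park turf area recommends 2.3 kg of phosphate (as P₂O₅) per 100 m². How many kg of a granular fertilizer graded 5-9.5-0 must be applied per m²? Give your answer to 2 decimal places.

Product per 100 m² = 2.3 / 9.5% = 24.2105 kg.
Convert to per m²: 24.2105 × 0.01 = 0.242105 kg.

0.24 kg of product per sq m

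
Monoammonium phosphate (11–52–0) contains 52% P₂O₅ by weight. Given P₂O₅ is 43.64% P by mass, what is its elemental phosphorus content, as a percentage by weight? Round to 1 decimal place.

%P = 52 × 0.4364 = 22.6928%.

22.7% P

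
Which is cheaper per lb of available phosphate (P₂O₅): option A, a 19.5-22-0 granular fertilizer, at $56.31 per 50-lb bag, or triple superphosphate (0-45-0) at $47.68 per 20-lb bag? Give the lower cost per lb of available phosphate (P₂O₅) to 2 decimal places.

option A: P₂O₅ per bag = 50 × 22% = 11 lb; cost = 56.31 / 11 = $5.1191/lb P₂O₅.
triple superphosphate: P₂O₅ per bag = 20 × 45% = 9 lb; cost = 47.68 / 9 = $5.2978/lb P₂O₅.
option A is cheaper.

$5.12 per lb P₂O₅ (option A)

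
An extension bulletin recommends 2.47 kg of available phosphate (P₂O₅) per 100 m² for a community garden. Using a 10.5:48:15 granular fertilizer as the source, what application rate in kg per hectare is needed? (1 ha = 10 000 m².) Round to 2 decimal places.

Product per 100 m² = 2.47 / 48% = 5.14583 kg.
Convert to per hectare: 5.14583 × 100 = 514.583 kg.

514.58 kg of product per hectare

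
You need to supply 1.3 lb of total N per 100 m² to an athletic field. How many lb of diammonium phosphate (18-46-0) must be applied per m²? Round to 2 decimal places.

Product per 100 m² = 1.3 / 18% = 7.22222 lb.
Convert to per m²: 7.22222 × 0.01 = 0.0722222 lb.

0.07 lb of product per sq m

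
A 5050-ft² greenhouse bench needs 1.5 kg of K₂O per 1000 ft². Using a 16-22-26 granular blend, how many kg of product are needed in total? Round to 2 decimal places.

29.13 kg

Product per 1000 ft² = 1.5 / 26% = 5.76923 kg.
Total product = 5.76923 × 5050 / 1000 = 29.1346 kg.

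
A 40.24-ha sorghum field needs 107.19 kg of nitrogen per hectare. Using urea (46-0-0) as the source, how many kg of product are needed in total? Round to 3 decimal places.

Product per hectare = 107.19 / 46% = 233.022 kg.
Total product = 233.022 × 40.24 = 9376.7948 kg.

9376.795 kg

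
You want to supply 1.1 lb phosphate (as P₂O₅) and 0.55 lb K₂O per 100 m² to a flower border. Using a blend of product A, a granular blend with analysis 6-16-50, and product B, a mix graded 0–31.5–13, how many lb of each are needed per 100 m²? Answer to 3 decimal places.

Let a = lb of product A, b = lb of product B (per 100 m²).
P₂O₅: 0.16·a + 0.315·b = 1.1
K₂O: 0.5·a + 0.13·b = 0.55
Eliminate a: (row1) − 0.16/0.5·(row2) → 0.2734·b = 0.924, so b = 3.37966.
Back-substitute: a = (1.1 − 0.315·3.37966) / 0.16 = 0.221287.

0.221 lb product A, 3.380 lb product B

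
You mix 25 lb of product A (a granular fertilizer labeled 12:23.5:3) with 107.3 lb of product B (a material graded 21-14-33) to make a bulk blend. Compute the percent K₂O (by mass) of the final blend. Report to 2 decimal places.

27.33% K₂O

Total mass = 25 + 107.3 = 132.3 lb.
K₂O mass = 3%×25 + 33%×107.3 = 36.159 lb.
% K₂O = 36.159 / 132.3 = 27.3311%.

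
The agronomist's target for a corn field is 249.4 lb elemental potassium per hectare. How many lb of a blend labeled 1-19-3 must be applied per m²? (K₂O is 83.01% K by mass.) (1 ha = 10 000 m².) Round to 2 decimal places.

As K₂O: 249.4 / 0.8301 = 300.446 lb per hectare.
Product per hectare = 300.446 / 3% = 10014.9 lb.
Convert to per m²: 10014.9 × 0.0001 = 1.00149 lb.

1.00 lb of product per sq m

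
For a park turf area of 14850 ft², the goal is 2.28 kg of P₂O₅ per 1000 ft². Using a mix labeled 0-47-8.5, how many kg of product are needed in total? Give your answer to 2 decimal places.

72.04 kg

Product per 1000 ft² = 2.28 / 47% = 4.85106 kg.
Total product = 4.85106 × 14850 / 1000 = 72.0383 kg.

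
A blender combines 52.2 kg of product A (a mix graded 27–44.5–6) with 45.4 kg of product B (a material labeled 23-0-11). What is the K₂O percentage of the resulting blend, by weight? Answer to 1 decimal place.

Total mass = 52.2 + 45.4 = 97.6 kg.
K₂O mass = 6%×52.2 + 11%×45.4 = 8.126 kg.
% K₂O = 8.126 / 97.6 = 8.32582%.

8.3% K₂O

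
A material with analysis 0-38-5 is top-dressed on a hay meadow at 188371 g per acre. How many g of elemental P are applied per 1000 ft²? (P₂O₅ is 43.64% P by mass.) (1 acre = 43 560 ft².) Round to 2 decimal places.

717.12 g P per thousand sq ft

P₂O₅ per acre = 188371 × 38% = 71581 g.
Elemental P = 71581 × 0.4364 = 31237.9 g per acre.
Convert to per 1000 ft²: 31237.9 × 0.0229568 = 717.124 g.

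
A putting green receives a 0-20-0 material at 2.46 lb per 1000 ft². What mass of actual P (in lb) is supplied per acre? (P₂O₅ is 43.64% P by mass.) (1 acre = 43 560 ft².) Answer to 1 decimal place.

9.4 lb P per acre

P₂O₅ per 1000 ft² = 2.46 × 20% = 0.492 lb.
Elemental P = 0.492 × 0.4364 = 0.214709 lb per 1000 ft².
Convert to per acre: 0.214709 × 43.56 = 9.35272 lb.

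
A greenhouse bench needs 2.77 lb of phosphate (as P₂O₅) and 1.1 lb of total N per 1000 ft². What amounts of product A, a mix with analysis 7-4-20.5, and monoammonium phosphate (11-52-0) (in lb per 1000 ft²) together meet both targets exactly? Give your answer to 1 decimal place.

Per-1000 ft² balance (a = product A, b = monoammonium phosphate):
P₂O₅: 0.04·a + 0.52·b = 2.77
N: 0.07·a + 0.11·b = 1.1
Solving simultaneously: a = 8.35313, b = 4.68438.

8.4 lb product A, 4.7 lb monoammonium phosphate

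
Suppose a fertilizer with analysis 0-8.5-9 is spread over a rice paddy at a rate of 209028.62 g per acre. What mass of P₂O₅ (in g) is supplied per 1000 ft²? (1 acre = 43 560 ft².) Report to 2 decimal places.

P₂O₅ per acre = 209028.62 × 8.5% = 17767.4 g.
Convert to per 1000 ft²: 17767.4 × 0.0229568 = 407.884 g.

407.88 g P₂O₅ per thousand sq ft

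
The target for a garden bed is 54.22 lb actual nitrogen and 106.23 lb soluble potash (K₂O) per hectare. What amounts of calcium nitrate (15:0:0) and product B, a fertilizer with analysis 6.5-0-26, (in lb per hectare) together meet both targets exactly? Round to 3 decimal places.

184.417 lb calcium nitrate, 408.577 lb product B

Per-hectare balance (a = calcium nitrate, b = product B):
N: 0.15·a + 0.065·b = 54.22
K₂O: 0·a + 0.26·b = 106.23
Solving simultaneously: a = 184.4167, b = 408.5769.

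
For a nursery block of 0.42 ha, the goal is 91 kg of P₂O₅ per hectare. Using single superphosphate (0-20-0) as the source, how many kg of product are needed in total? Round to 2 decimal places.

Product per hectare = 91 / 20% = 455 kg.
Total product = 455 × 0.42 = 191.1 kg.

191.10 kg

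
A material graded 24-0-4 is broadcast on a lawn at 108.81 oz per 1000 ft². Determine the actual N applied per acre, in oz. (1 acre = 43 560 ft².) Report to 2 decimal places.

nitrogen per 1000 ft² = 108.81 × 24% = 26.1144 oz.
Convert to per acre: 26.1144 × 43.56 = 1137.543 oz.

1137.54 oz N per acre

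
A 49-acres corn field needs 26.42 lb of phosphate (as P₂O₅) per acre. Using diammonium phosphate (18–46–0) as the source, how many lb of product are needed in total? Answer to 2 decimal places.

2814.30 lb

Product per acre = 26.42 / 46% = 57.4348 lb.
Total product = 57.4348 × 49 = 2814.304 lb.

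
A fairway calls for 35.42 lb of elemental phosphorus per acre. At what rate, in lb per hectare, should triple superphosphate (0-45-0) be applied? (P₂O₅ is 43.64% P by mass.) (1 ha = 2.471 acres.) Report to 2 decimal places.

As P₂O₅: 35.42 / 0.4364 = 81.1641 lb per acre.
Product per acre = 81.1641 / 45% = 180.365 lb.
Convert to per hectare: 180.365 × 2.471 = 445.681 lb.

445.68 lb of product per hectare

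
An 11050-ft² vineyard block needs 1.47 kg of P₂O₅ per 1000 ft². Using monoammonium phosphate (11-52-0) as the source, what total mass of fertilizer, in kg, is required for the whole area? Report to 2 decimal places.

Product per 1000 ft² = 1.47 / 52% = 2.82692 kg.
Total product = 2.82692 × 11050 / 1000 = 31.2375 kg.

31.24 kg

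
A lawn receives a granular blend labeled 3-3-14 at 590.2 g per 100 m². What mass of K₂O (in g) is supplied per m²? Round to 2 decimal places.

K₂O per 100 m² = 590.2 × 14% = 82.628 g.
Convert to per m²: 82.628 × 0.01 = 0.82628 g.

0.83 g K₂O per sq m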